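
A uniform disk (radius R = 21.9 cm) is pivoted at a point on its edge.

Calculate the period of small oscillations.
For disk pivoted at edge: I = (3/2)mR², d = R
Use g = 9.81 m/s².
I/m = (3/2)R² = 0.07194 m²; d = R = 0.219 m
T = 2π√((3/2)R²/(gR)) = 2π√(3R/(2g)) = 1.15 s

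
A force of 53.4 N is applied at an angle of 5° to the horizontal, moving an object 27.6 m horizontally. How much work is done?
W = Fd cosθ = 53.4×27.6×cos(5°) = 1468.2 J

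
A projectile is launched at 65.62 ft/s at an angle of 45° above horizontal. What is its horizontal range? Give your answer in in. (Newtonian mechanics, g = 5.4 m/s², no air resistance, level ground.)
R = v₀² sin(2θ) / g (with unit conversion) = 2917.0 in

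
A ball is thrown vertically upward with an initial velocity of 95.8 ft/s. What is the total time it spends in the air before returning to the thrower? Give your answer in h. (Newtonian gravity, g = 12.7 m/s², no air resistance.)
t_total = 2v₀/g (with unit conversion) = 0.001277 h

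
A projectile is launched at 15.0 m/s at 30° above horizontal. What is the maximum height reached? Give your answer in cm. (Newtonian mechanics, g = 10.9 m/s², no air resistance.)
H = v₀²sin²(θ)/(2g) (with unit conversion) = 258.0 cm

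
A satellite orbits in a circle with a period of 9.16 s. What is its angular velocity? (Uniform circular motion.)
ω = 2π/T = 2π/9.16 = 0.6859 rad/s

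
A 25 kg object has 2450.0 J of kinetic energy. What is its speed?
KE = ½mv² → v = √(2KE/m) = √(2×2450.0/25) = 14.0 m/s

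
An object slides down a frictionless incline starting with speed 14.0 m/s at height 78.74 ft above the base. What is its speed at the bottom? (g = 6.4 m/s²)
½mv₀² + mgh = ½mv² → v = √(v₀² + 2gh) = √(14² + 2×6.4×24) = 22.43 m/s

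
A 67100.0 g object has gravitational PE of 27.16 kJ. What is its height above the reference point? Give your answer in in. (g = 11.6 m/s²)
PE = mgh → h = PE/(mg) = 2.716e+04 J / (67.1 kg × 11.6 m/s²) = 34.89 m = 1374.0 in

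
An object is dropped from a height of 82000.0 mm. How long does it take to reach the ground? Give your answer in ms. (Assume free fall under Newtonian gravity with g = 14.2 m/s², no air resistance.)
t = √(2h/g) (with unit conversion) = 3398.0 ms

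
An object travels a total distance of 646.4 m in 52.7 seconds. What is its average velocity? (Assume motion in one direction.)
v_avg = Δd / Δt = 646.4 / 52.7 = 12.27 m/s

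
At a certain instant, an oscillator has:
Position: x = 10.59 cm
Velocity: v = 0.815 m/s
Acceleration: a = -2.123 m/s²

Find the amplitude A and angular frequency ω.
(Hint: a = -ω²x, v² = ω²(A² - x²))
a = −ω²x → ω = √(|a|/x) = √(2.123/0.1059) = 4.477 rad/s
v² = ω²(A² − x²) → A = √(x² + v²/ω²) = √(0.1059² + 0.815²/4.477²) = 0.2106 m = 21.06 cm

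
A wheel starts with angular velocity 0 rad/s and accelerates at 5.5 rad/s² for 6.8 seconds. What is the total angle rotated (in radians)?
θ = ω₀t + ½αt² = 0×6.8 + ½×5.5×6.8² = 127.16 rad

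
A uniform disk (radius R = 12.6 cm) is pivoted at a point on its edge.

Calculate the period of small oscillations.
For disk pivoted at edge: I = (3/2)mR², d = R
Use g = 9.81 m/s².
I/m = (3/2)R² = 0.02381 m²; d = R = 0.126 m
T = 2π√((3/2)R²/(gR)) = 2π√(3R/(2g)) = 0.8721 s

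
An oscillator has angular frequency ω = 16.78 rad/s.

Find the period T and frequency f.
T = 2π/ω = 2π/16.78 = 0.3744 s; f = ω/2π = 2.671 Hz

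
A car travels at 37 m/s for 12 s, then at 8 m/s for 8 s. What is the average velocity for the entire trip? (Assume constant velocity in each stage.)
d₁ = v₁t₁ = 37 × 12 = 444 m
d₂ = v₂t₂ = 8 × 8 = 64 m
d_total = 508 m, t_total = 20 s
v_avg = d_total/t_total = 508/20 = 25.4 m/s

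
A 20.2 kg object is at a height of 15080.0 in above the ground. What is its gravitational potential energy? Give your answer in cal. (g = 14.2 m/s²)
PE = mgh = 20.2 kg × 14.2 m/s² × 383 m = 1.099e+05 J = 26260.0 cal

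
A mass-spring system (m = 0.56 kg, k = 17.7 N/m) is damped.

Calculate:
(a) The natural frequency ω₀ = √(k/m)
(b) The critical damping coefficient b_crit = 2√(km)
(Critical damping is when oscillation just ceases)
ω₀ = √(k/m) = √(17.7/0.56) = 5.622 rad/s
b_crit = 2√(km) = 2√(17.7×0.56) = 6.297 kg/s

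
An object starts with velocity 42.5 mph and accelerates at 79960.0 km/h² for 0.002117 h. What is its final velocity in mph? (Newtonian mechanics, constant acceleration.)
v = v₀ + at (with unit conversion) = 147.7 mph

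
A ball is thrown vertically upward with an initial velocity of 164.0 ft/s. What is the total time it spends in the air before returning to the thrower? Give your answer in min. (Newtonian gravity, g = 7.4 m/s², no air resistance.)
t_total = 2v₀/g (with unit conversion) = 0.2252 min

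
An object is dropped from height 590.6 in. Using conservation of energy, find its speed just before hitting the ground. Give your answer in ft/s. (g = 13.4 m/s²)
mgh = ½mv² → v = √(2gh) = √(2×13.4×15) = 20.05 m/s = 65.78 ft/s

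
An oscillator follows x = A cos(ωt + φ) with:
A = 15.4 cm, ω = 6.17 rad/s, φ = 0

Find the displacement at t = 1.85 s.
x = A cos(ωt + φ) = 15.4×cos(6.17×1.85 + 0) = 6.264 cm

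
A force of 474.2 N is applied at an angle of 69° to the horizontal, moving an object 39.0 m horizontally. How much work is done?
W = Fd cosθ = 474.2×39.0×cos(69°) = 6627.6 J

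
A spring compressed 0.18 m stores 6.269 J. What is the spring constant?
PE = ½kx² → k = 2PE/x² = 2×6.269/0.18² = 387.0 N/m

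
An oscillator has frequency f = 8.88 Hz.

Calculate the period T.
T = 1/f = 1/8.88 = 0.1126 s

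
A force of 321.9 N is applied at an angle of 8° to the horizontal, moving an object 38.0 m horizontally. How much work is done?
W = Fd cosθ = 321.9×38.0×cos(8°) = 12113.0 J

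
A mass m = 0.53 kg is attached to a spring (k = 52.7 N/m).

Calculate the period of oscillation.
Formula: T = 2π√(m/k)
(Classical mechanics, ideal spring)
T = 2π√(m/k) = 2π√(0.53/52.7) = 0.6301 s; f = 1/T = 1.587 Hz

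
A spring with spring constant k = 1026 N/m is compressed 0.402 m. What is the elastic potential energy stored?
PE = ½kx² = ½×1026×0.402² = 82.9 J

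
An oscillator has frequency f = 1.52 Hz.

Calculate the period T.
T = 1/f = 1/1.52 = 0.6579 s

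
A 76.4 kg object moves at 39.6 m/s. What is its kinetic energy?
KE = ½mv² = ½×76.4×39.6² = 59903.71 J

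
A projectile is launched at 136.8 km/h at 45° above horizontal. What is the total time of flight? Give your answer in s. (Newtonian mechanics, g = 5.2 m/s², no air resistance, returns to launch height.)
T = 2v₀sin(θ)/g (with unit conversion) = 10.33 s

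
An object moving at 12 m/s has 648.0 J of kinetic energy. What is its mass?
KE = ½mv² → m = 2KE/v² = 2×648.0/12² = 9.0 kg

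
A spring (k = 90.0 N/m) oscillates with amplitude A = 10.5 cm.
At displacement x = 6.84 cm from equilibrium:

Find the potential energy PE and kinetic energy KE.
E_total = ½kA² = ½×90.0×(0.105)² = 0.4961 J
PE = ½kx² = ½×90.0×(0.0684)² = 0.2105 J
KE = E_total − PE = 0.2856 J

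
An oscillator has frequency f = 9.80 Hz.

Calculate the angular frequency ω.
ω = 2πf = 2π×9.8 = 61.58 rad/s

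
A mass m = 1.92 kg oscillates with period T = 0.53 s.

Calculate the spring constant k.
T = 2π√(m/k) → k = m(2π/T)² = 1.92×(2π/0.53)² = 269.8 N/m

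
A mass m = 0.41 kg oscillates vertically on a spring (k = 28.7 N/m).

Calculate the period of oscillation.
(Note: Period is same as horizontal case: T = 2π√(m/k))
T = 2π√(m/k) = 2π√(0.41/28.7) = 0.751 s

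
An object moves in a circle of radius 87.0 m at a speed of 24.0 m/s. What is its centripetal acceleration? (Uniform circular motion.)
a_c = v²/r = 24.0²/87.0 = 576/87.0 = 6.62 m/s²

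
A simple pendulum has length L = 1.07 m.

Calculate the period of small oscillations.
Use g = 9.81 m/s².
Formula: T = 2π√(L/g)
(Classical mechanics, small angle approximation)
T = 2π√(L/g) = 2π√(1.07/9.81) = 2.075 s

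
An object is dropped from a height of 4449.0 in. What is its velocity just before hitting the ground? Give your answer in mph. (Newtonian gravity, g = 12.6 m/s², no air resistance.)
v = √(2gh) (with unit conversion) = 119.4 mph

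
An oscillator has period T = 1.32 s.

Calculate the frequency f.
f = 1/T = 1/1.32 = 0.7576 Hz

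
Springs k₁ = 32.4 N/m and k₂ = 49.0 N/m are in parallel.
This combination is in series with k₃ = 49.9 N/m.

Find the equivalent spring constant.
k₁₂ = k₁ + k₂ = 81.4 N/m (parallel)
1/k_eq = 1/k₁₂ + 1/k₃ → k_eq = 30.94 N/m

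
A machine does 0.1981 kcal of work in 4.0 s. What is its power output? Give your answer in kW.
P = W/t = 828.9 J / 4 s = 207.2 W = 0.2072 kW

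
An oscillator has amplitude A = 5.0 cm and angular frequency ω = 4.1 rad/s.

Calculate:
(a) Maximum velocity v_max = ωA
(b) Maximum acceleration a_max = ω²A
v_max = ωA = 4.1×0.05 = 0.205 m/s
a_max = ω²A = 4.1²×0.05 = 0.8405 m/s²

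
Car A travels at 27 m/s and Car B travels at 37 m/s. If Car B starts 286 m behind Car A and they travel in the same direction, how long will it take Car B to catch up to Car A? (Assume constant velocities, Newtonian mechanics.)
Relative speed: v_rel = 37 - 27 = 10 m/s
Time to catch: t = d₀/v_rel = 286/10 = 28.6 s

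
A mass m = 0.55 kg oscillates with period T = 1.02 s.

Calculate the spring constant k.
T = 2π√(m/k) → k = m(2π/T)² = 0.55×(2π/1.02)² = 20.87 N/m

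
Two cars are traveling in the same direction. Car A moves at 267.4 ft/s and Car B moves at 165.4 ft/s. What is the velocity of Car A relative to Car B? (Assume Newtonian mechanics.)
v_rel = v_A - v_B = 267.4 - 165.4 = 102.0 ft/s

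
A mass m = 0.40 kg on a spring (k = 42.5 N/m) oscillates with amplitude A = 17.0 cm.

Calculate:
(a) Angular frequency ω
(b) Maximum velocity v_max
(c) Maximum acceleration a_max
ω = √(k/m) = √(42.5/0.4) = 10.31 rad/s
v_max = ωA = 10.31×0.17 = 1.752 m/s
a_max = ω²A = 10.31²×0.17 = 18.06 m/s²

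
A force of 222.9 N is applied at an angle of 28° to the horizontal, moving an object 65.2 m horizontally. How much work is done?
W = Fd cosθ = 222.9×65.2×cos(28°) = 12832.0 J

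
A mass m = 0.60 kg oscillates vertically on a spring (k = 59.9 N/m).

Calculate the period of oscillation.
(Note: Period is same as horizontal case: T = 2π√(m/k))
T = 2π√(m/k) = 2π√(0.6/59.9) = 0.6288 s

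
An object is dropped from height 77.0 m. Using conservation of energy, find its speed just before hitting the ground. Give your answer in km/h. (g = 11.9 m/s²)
mgh = ½mv² → v = √(2gh) = √(2×11.9×77) = 42.81 m/s = 154.1 km/h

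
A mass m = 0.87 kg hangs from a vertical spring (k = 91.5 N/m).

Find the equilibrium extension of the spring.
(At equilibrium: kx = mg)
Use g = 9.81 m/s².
x_eq = mg/k = 0.87×9.81/91.5 = 0.09328 m = 9.328 cm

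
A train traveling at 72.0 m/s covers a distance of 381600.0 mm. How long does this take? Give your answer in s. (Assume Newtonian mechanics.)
t = d/v (with unit conversion) = 5.3 s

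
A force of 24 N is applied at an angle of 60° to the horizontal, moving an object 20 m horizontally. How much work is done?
W = Fd cosθ = 24×20×cos(60°) = 240.0 J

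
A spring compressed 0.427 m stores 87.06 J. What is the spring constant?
PE = ½kx² → k = 2PE/x² = 2×87.06/0.427² = 955.0 N/m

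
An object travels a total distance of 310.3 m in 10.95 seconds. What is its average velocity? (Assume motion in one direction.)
v_avg = Δd / Δt = 310.3 / 10.95 = 28.34 m/s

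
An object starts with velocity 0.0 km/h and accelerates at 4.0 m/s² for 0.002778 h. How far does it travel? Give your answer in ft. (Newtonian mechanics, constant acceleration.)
d = v₀t + ½at² (with unit conversion) = 656.3 ft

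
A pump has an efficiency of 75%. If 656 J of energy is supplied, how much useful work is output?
W_out = η × W_in = 0.75 × 656 = 492.0 J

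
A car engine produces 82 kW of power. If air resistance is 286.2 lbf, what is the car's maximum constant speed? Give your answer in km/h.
P = Fv → v = P/F = 82000 W / 1273 N = 64.41 m/s = 231.9 km/h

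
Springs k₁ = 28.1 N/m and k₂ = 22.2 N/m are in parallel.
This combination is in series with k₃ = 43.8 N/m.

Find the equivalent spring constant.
k₁₂ = k₁ + k₂ = 50.3 N/m (parallel)
1/k_eq = 1/k₁₂ + 1/k₃ → k_eq = 23.41 N/m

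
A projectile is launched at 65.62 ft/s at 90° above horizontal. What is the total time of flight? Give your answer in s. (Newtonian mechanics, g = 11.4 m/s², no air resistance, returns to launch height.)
T = 2v₀sin(θ)/g (with unit conversion) = 3.509 s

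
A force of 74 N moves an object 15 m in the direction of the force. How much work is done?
W = Fd = 74×15 = 1110.0 J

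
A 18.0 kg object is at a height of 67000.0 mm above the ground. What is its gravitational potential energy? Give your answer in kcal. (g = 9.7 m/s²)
PE = mgh = 18 kg × 9.7 m/s² × 67 m = 1.17e+04 J = 2.796 kcal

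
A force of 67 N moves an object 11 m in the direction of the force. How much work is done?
W = Fd = 67×11 = 737.0 J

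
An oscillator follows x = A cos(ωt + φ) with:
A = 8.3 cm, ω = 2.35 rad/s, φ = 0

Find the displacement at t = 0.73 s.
x = A cos(ωt + φ) = 8.3×cos(2.35×0.73 + 0) = -1.197 cm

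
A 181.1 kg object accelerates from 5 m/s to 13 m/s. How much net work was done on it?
W_net = ΔKE = ½m(v₂² − v₁²) = ½×181.1×(13² − 5²) = 13039.2 J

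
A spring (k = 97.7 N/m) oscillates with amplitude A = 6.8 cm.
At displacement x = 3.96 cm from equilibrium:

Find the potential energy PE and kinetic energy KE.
E_total = ½kA² = ½×97.7×(0.068)² = 0.2259 J
PE = ½kx² = ½×97.7×(0.0396)² = 0.0766 J
KE = E_total − PE = 0.1493 J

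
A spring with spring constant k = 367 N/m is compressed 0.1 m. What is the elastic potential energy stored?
PE = ½kx² = ½×367×0.1² = 1.835 J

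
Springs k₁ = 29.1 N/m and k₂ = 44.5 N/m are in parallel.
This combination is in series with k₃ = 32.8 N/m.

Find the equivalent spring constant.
k₁₂ = k₁ + k₂ = 73.6 N/m (parallel)
1/k_eq = 1/k₁₂ + 1/k₃ → k_eq = 22.69 N/m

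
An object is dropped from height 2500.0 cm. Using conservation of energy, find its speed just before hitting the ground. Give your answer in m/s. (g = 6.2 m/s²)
mgh = ½mv² → v = √(2gh) = √(2×6.2×25) = 17.61 m/s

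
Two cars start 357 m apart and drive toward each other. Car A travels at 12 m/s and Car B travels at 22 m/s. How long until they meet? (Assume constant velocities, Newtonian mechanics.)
Combined speed: v_combined = 12 + 22 = 34 m/s
Time to meet: t = d/34 = 357/34 = 10.5 s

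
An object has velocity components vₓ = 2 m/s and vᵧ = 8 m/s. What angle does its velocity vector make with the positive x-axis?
θ = arctan(vᵧ/vₓ) = arctan(8/2) = 75.96°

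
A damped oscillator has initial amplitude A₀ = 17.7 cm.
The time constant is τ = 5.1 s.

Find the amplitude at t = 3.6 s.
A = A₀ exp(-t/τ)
A = A₀ exp(−t/τ) = 17.7×exp(−3.6/5.1) = 8.738 cm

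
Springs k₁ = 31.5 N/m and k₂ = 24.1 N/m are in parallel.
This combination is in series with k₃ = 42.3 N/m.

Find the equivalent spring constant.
k₁₂ = k₁ + k₂ = 55.6 N/m (parallel)
1/k_eq = 1/k₁₂ + 1/k₃ → k_eq = 24.02 N/m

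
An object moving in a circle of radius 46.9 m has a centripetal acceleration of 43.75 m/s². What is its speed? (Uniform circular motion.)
v = √(a_c × r) = √(43.75 × 46.9) = 45.3 m/s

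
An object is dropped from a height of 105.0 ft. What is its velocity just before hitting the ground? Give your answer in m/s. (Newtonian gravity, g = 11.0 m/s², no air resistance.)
v = √(2gh) (with unit conversion) = 26.53 m/s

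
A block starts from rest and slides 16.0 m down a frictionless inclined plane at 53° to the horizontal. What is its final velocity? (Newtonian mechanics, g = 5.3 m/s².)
a = g sin(θ) = 5.3 × sin(53°) = 4.23 m/s²
v = √(2ad) = √(2 × 4.23 × 16.0) = 11.64 m/s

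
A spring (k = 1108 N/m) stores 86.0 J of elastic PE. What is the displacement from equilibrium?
PE = ½kx² → x = √(2PE/k) = √(2×86.0/1108) = 0.394 m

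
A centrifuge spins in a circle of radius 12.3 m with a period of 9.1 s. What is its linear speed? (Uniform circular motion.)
v = 2πr/T = 2π×12.3/9.1 = 8.49 m/s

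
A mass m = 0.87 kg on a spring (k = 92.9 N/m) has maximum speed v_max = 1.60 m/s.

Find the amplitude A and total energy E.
½mv²_max = ½kA² → A = v_max√(m/k) = 1.6×√(0.87/92.9) = 0.1548 m = 15.48 cm
E = ½mv²_max = ½×0.87×1.6² = 1.114 J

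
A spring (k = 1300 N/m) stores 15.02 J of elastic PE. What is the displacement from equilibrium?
PE = ½kx² → x = √(2PE/k) = √(2×15.02/1300) = 0.152 m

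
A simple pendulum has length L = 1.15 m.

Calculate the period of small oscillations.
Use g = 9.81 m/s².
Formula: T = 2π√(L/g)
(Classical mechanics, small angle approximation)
T = 2π√(L/g) = 2π√(1.15/9.81) = 2.151 s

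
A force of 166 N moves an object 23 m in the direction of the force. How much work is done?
W = Fd = 166×23 = 3818.0 J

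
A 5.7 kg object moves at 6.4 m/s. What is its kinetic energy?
KE = ½mv² = ½×5.7×6.4² = 116.736 J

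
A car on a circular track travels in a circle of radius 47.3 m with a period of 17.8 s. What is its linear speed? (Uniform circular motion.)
v = 2πr/T = 2π×47.3/17.8 = 16.7 m/s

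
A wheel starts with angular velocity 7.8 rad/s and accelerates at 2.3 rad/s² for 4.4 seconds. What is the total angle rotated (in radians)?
θ = ω₀t + ½αt² = 7.8×4.4 + ½×2.3×4.4² = 56.58 rad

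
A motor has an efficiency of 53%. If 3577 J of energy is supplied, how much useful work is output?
W_out = η × W_in = 0.53 × 3577 = 1895.8 J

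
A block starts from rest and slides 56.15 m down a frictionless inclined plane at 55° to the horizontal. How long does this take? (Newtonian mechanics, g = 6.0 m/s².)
a = g sin(θ) = 6.0 × sin(55°) = 4.91 m/s²
t = √(2d/a) = √(2 × 56.15 / 4.91) = 4.78 s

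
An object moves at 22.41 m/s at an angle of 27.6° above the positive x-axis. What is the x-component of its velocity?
vₓ = v cos(θ) = 22.41 × cos(27.6°) = 19.86 m/s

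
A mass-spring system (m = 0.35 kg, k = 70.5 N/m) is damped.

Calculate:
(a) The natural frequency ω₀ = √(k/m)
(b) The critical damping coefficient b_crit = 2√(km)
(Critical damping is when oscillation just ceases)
ω₀ = √(k/m) = √(70.5/0.35) = 14.19 rad/s
b_crit = 2√(km) = 2√(70.5×0.35) = 9.935 kg/s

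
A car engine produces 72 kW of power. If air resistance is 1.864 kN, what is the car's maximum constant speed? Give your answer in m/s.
P = Fv → v = P/F = 72000 W / 1864 N = 38.63 m/s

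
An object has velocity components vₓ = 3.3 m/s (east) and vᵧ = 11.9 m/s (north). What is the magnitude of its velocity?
|v| = √(vₓ² + vᵧ²) = √(3.3² + 11.9²) = √(152.5) = 12.35 m/s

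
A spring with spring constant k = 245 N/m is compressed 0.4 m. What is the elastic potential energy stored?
PE = ½kx² = ½×245×0.4² = 19.6 J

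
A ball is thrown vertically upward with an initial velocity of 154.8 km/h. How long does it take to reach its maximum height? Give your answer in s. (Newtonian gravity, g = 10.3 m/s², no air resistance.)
t_up = v₀/g (with unit conversion) = 4.175 s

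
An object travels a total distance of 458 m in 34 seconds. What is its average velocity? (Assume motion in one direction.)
v_avg = Δd / Δt = 458 / 34 = 13.47 m/s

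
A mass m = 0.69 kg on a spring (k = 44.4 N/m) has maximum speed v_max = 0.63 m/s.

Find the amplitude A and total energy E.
½mv²_max = ½kA² → A = v_max√(m/k) = 0.63×√(0.69/44.4) = 0.07854 m = 7.854 cm
E = ½mv²_max = ½×0.69×0.63² = 0.1369 J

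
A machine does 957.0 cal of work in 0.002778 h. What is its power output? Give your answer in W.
P = W/t = 4004 J / 10 s = 400.4 W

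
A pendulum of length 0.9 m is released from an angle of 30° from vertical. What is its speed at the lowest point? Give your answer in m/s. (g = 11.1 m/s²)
h = L(1 − cosθ) = 0.9×(1 − cos30°) = 0.1206 m
v = √(2gh) = √(2×11.1×0.1206) = 1.636 m/s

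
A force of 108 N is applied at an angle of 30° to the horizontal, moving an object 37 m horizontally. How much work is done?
W = Fd cosθ = 108×37×cos(30°) = 3460.6 J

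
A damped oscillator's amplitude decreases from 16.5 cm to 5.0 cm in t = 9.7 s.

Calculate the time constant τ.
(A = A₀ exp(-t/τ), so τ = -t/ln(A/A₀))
A/A₀ = 5.0/16.5 = 0.303; ln(A/A₀) = -1.194
τ = −t/ln(A/A₀) = −9.7/-1.194 = 8.124 s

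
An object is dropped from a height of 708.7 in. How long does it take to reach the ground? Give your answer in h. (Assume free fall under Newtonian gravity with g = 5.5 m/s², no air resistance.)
t = √(2h/g) (with unit conversion) = 0.0007107 h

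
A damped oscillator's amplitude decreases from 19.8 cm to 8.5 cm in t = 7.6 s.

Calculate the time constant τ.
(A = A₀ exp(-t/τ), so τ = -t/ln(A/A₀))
A/A₀ = 8.5/19.8 = 0.4293; ln(A/A₀) = -0.8456
τ = −t/ln(A/A₀) = −7.6/-0.8456 = 8.988 s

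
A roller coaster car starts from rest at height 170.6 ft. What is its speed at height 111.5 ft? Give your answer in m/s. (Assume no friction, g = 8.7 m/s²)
mgh₁ = ½mv₂² + mgh₂ → v₂ = √(2g(h₁−h₂)) = √(2×8.7×(52−33.99)) = 17.7 m/s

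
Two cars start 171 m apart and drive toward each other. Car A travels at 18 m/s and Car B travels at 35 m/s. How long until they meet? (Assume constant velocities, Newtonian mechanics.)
Combined speed: v_combined = 18 + 35 = 53 m/s
Time to meet: t = d/53 = 171/53 = 3.23 s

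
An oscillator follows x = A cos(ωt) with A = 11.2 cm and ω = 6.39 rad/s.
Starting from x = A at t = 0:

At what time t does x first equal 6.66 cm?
cos(ωt) = x/A = 6.66/11.2 = 0.5946
ωt = arccos(0.5946) = 0.934 rad
t = 0.934/6.39 = 0.1462 s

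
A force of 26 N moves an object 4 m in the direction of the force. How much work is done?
W = Fd = 26×4 = 104.0 J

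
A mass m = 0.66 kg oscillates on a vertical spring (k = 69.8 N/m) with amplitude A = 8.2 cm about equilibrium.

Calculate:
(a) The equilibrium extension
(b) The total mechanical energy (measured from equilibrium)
x_eq = mg/k = 0.66×9.81/69.8 = 0.09276 m = 9.276 cm
E = ½kA² = ½×69.8×(0.082)² = 0.2347 J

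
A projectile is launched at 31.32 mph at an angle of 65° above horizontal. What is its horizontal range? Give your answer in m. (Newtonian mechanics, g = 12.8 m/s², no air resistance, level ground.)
R = v₀² sin(2θ) / g (with unit conversion) = 11.73 m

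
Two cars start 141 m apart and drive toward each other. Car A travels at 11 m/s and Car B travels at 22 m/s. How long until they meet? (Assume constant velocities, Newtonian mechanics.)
Combined speed: v_combined = 11 + 22 = 33 m/s
Time to meet: t = d/33 = 141/33 = 4.27 s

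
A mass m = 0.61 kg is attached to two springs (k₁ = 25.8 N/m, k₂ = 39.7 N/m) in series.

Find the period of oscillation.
k_eq = k₁k₂/(k₁+k₂) = 15.64 N/m
T = 2π√(m/k_eq) = 2π√(0.61/15.64) = 1.241 s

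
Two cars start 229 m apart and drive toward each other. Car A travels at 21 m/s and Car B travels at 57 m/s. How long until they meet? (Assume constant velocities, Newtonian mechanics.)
Combined speed: v_combined = 21 + 57 = 78 m/s
Time to meet: t = d/78 = 229/78 = 2.94 s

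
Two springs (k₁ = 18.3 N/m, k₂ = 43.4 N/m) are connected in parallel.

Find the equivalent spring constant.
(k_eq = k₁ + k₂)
k_eq = k₁ + k₂ = 18.3 + 43.4 = 61.7 N/m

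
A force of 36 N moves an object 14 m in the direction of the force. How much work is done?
W = Fd = 36×14 = 504.0 J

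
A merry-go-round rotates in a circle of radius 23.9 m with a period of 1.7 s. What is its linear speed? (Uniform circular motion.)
v = 2πr/T = 2π×23.9/1.7 = 88.33 m/s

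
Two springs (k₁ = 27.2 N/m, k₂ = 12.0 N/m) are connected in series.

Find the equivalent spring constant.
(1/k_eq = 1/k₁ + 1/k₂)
1/k_eq = 1/27.2 + 1/12.0 = 0.1201; k_eq = 8.327 N/m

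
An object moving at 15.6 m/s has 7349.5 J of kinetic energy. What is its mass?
KE = ½mv² → m = 2KE/v² = 2×7349.5/15.6² = 60.4 kg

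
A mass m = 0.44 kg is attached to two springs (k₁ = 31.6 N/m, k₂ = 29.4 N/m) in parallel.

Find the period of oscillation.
k_eq = k₁+k₂ = 61 N/m
T = 2π√(m/k_eq) = 2π√(0.44/61) = 0.5336 s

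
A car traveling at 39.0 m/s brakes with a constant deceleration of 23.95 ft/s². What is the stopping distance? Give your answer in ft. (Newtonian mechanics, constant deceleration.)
d = v₀² / (2a) (with unit conversion) = 341.8 ft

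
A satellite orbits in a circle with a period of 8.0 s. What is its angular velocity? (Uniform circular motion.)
ω = 2π/T = 2π/8.0 = 0.7854 rad/s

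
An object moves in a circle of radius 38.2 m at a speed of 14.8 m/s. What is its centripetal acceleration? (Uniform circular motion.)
a_c = v²/r = 14.8²/38.2 = 219.04/38.2 = 5.73 m/s²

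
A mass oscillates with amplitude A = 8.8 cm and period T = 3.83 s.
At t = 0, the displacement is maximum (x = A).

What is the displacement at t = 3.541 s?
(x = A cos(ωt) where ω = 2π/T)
ω = 2π/T = 2π/3.83 = 1.641 rad/s
x = A cos(ωt) = 8.8×cos(1.641×3.541) = 7.829 cm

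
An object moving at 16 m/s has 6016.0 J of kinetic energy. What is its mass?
KE = ½mv² → m = 2KE/v² = 2×6016.0/16² = 47.0 kg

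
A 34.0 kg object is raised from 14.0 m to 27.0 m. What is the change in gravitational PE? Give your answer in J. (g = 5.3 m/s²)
ΔPE = mg(h₂ − h₁) = 34 kg × 5.3 m/s² × (27 − 14) m = 2343 J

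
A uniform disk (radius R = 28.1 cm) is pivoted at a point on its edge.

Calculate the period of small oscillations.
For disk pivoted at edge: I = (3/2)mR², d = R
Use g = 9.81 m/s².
I/m = (3/2)R² = 0.1184 m²; d = R = 0.281 m
T = 2π√((3/2)R²/(gR)) = 2π√(3R/(2g)) = 1.302 s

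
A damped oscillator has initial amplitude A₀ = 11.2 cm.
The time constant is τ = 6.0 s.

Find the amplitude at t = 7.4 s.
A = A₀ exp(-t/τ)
A = A₀ exp(−t/τ) = 11.2×exp(−7.4/6.0) = 3.263 cm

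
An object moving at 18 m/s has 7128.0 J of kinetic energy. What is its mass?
KE = ½mv² → m = 2KE/v² = 2×7128.0/18² = 44.0 kg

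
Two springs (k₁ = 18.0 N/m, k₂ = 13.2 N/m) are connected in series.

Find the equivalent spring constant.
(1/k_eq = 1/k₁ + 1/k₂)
1/k_eq = 1/18.0 + 1/13.2 = 0.13131; k_eq = 7.615 N/m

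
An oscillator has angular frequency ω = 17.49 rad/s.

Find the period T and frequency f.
T = 2π/ω = 2π/17.49 = 0.3592 s; f = ω/2π = 2.784 Hz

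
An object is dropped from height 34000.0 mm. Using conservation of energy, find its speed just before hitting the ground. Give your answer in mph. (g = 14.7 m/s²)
mgh = ½mv² → v = √(2gh) = √(2×14.7×34) = 31.62 m/s = 70.72 mph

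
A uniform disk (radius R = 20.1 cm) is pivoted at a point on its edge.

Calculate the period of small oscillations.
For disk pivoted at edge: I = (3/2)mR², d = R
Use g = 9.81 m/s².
I/m = (3/2)R² = 0.0606 m²; d = R = 0.201 m
T = 2π√((3/2)R²/(gR)) = 2π√(3R/(2g)) = 1.102 s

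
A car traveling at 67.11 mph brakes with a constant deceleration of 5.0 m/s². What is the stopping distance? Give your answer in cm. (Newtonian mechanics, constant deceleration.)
d = v₀² / (2a) (with unit conversion) = 9001.0 cm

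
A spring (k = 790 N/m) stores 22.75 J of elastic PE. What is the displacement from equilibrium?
PE = ½kx² → x = √(2PE/k) = √(2×22.75/790) = 0.24 m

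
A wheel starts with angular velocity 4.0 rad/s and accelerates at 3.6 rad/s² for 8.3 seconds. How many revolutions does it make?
θ = ω₀t + ½αt² = 4.0×8.3 + ½×3.6×8.3² = 157.2 rad
Revolutions = θ/(2π) = 157.2/(2π) = 25.02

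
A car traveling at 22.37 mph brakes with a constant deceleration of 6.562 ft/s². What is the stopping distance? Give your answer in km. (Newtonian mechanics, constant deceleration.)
d = v₀² / (2a) (with unit conversion) = 0.025 km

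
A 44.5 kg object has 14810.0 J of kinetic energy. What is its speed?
KE = ½mv² → v = √(2KE/m) = √(2×14810.0/44.5) = 25.8 m/s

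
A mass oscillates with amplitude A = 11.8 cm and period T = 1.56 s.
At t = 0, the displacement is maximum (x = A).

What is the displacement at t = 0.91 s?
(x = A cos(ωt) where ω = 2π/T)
ω = 2π/T = 2π/1.56 = 4.028 rad/s
x = A cos(ωt) = 11.8×cos(4.028×0.91) = -10.22 cm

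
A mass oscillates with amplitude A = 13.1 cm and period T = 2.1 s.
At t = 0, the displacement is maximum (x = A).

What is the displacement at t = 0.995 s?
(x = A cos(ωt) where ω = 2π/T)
ω = 2π/T = 2π/2.1 = 2.992 rad/s
x = A cos(ωt) = 13.1×cos(2.992×0.995) = -12.92 cm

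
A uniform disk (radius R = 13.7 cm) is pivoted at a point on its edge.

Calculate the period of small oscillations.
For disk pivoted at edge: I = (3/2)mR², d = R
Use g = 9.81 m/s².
I/m = (3/2)R² = 0.02815 m²; d = R = 0.137 m
T = 2π√((3/2)R²/(gR)) = 2π√(3R/(2g)) = 0.9094 s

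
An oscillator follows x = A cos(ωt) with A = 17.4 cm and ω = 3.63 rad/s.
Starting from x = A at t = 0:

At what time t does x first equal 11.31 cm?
cos(ωt) = x/A = 11.31/17.4 = 0.65
ωt = arccos(0.65) = 0.8632 rad
t = 0.8632/3.63 = 0.2378 s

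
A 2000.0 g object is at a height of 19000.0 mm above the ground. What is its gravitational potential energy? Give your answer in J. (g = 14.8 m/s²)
PE = mgh = 2 kg × 14.8 m/s² × 19 m = 562.4 J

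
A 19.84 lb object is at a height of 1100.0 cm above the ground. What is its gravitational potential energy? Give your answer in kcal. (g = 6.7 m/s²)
PE = mgh = 8.999 kg × 6.7 m/s² × 11 m = 663.2 J = 0.1585 kcal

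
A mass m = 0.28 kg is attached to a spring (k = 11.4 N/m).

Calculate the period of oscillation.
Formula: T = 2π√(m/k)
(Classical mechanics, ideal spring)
T = 2π√(m/k) = 2π√(0.28/11.4) = 0.9847 s; f = 1/T = 1.016 Hz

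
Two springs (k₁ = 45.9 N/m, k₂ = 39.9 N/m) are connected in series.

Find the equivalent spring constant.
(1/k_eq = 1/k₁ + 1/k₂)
1/k_eq = 1/45.9 + 1/39.9 = 0.046849; k_eq = 21.35 N/m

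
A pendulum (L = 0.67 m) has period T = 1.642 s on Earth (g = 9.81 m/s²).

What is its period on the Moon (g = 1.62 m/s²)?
T = 2π√(L/g), so T_moon/T_earth = √(g_earth/g_moon)
T_moon = 2π√(0.67/1.62) = 4.041 s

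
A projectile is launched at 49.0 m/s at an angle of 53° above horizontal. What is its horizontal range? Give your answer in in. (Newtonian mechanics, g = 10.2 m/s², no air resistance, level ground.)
R = v₀² sin(2θ) / g (with unit conversion) = 8908.0 in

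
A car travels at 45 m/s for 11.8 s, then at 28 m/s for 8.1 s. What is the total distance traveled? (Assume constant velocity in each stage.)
d₁ = v₁t₁ = 45 × 11.8 = 531 m
d₂ = v₂t₂ = 28 × 8.1 = 226.8 m
d_total = 531 + 226.8 = 757.8 m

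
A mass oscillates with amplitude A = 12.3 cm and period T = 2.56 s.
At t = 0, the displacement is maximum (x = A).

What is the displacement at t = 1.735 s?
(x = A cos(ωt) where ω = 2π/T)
ω = 2π/T = 2π/2.56 = 2.454 rad/s
x = A cos(ωt) = 12.3×cos(2.454×1.735) = -5.395 cm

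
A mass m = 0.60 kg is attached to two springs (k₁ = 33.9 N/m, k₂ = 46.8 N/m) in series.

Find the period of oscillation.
k_eq = k₁k₂/(k₁+k₂) = 19.66 N/m
T = 2π√(m/k_eq) = 2π√(0.6/19.66) = 1.098 s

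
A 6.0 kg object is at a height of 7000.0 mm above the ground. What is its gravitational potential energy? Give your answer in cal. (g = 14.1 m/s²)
PE = mgh = 6 kg × 14.1 m/s² × 7 m = 592.2 J = 141.5 cal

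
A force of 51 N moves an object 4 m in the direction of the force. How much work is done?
W = Fd = 51×4 = 204.0 J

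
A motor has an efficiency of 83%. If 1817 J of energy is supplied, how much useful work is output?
W_out = η × W_in = 0.83 × 1817 = 1508.1 J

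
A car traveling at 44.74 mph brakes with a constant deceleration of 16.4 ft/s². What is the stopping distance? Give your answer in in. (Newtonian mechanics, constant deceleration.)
d = v₀² / (2a) (with unit conversion) = 1575.0 in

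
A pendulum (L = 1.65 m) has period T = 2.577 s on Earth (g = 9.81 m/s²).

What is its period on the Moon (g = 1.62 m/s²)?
T = 2π√(L/g), so T_moon/T_earth = √(g_earth/g_moon)
T_moon = 2π√(1.65/1.62) = 6.341 s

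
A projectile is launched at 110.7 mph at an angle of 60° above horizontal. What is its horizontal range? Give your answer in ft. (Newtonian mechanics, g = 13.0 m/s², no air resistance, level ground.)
R = v₀² sin(2θ) / g (with unit conversion) = 535.3 ft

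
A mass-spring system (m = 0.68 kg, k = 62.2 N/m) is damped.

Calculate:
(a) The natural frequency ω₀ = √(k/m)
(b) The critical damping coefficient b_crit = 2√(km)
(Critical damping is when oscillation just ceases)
ω₀ = √(k/m) = √(62.2/0.68) = 9.564 rad/s
b_crit = 2√(km) = 2√(62.2×0.68) = 13.01 kg/s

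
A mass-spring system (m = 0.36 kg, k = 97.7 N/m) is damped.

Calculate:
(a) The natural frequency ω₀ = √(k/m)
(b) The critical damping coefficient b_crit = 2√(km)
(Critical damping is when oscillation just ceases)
ω₀ = √(k/m) = √(97.7/0.36) = 16.47 rad/s
b_crit = 2√(km) = 2√(97.7×0.36) = 11.86 kg/s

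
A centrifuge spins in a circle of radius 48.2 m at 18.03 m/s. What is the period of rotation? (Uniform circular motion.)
T = 2πr/v = 2π×48.2/18.03 = 16.8 s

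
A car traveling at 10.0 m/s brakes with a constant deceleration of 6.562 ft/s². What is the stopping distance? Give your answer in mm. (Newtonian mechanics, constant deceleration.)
d = v₀² / (2a) (with unit conversion) = 25000.0 mm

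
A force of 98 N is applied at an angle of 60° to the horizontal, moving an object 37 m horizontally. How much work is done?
W = Fd cosθ = 98×37×cos(60°) = 1813.0 J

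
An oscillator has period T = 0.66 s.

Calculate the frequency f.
f = 1/T = 1/0.66 = 1.515 Hz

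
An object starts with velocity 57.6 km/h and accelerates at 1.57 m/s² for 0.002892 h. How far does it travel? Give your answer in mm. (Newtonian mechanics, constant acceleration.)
d = v₀t + ½at² (with unit conversion) = 251700.0 mm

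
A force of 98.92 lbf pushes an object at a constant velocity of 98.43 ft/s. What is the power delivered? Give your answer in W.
P = Fv = 440 N × 30 m/s = 1.32e+04 W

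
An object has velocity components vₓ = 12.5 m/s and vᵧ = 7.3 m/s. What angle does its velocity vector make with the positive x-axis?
θ = arctan(vᵧ/vₓ) = arctan(7.3/12.5) = 30.28°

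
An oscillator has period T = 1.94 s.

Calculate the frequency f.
f = 1/T = 1/1.94 = 0.5155 Hz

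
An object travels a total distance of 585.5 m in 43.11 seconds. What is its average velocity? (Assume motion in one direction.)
v_avg = Δd / Δt = 585.5 / 43.11 = 13.58 m/s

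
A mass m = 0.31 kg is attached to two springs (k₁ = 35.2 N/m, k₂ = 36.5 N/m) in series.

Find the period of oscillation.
k_eq = k₁k₂/(k₁+k₂) = 17.92 N/m
T = 2π√(m/k_eq) = 2π√(0.31/17.92) = 0.8264 s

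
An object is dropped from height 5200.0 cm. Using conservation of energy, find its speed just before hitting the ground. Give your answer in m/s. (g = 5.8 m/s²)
mgh = ½mv² → v = √(2gh) = √(2×5.8×52) = 24.56 m/s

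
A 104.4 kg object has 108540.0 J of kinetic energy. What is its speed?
KE = ½mv² → v = √(2KE/m) = √(2×108540.0/104.4) = 45.6 m/s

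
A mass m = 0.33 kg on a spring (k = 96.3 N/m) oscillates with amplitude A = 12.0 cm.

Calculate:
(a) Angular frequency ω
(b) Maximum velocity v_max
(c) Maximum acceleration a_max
ω = √(k/m) = √(96.3/0.33) = 17.08 rad/s
v_max = ωA = 17.08×0.12 = 2.05 m/s
a_max = ω²A = 17.08²×0.12 = 35.02 m/s²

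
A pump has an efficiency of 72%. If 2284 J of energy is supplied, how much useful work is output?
W_out = η × W_in = 0.72 × 2284 = 1644.5 J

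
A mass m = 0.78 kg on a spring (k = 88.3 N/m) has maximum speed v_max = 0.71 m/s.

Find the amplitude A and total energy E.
½mv²_max = ½kA² → A = v_max√(m/k) = 0.71×√(0.78/88.3) = 0.06673 m = 6.673 cm
E = ½mv²_max = ½×0.78×0.71² = 0.1966 J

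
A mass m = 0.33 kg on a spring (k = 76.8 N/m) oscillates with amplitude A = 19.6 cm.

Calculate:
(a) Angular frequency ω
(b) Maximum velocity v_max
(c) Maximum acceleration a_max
ω = √(k/m) = √(76.8/0.33) = 15.26 rad/s
v_max = ωA = 15.26×0.196 = 2.99 m/s
a_max = ω²A = 15.26²×0.196 = 45.61 m/s²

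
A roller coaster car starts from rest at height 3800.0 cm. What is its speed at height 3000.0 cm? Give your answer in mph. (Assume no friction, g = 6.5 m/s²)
mgh₁ = ½mv₂² + mgh₂ → v₂ = √(2g(h₁−h₂)) = √(2×6.5×(38−30)) = 10.2 m/s = 22.81 mph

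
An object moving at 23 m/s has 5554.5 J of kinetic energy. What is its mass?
KE = ½mv² → m = 2KE/v² = 2×5554.5/23² = 21.0 kg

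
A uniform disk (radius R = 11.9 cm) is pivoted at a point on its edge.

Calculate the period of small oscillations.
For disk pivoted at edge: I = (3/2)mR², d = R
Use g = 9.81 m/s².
I/m = (3/2)R² = 0.02124 m²; d = R = 0.119 m
T = 2π√((3/2)R²/(gR)) = 2π√(3R/(2g)) = 0.8475 s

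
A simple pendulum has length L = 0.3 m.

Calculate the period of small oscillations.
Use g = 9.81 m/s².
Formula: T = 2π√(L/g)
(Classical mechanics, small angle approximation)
T = 2π√(L/g) = 2π√(0.3/9.81) = 1.099 s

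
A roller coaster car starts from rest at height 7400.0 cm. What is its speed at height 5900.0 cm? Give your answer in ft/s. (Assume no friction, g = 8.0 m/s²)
mgh₁ = ½mv₂² + mgh₂ → v₂ = √(2g(h₁−h₂)) = √(2×8.0×(74−59)) = 15.49 m/s = 50.83 ft/s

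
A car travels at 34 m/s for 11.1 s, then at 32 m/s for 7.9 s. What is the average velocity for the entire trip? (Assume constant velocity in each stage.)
d₁ = v₁t₁ = 34 × 11.1 = 377.4 m
d₂ = v₂t₂ = 32 × 7.9 = 252.8 m
d_total = 630.2 m, t_total = 19 s
v_avg = d_total/t_total = 630.2/19 = 33.17 m/s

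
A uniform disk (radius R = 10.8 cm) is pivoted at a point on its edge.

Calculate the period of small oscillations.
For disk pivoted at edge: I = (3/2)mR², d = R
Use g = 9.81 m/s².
I/m = (3/2)R² = 0.0175 m²; d = R = 0.108 m
T = 2π√((3/2)R²/(gR)) = 2π√(3R/(2g)) = 0.8074 s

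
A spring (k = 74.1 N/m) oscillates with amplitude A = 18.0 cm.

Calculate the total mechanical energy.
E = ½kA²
E = ½kA² = ½×74.1×(0.18)² = 1.2 J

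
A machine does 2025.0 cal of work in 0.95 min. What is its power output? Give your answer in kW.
P = W/t = 8473 J / 57 s = 148.6 W = 0.1486 kW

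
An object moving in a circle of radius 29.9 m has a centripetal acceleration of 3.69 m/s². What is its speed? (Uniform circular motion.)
v = √(a_c × r) = √(3.69 × 29.9) = 10.5 m/s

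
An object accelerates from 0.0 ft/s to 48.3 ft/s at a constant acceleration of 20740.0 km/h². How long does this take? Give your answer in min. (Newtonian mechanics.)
t = (v - v₀)/a (with unit conversion) = 0.1533 min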